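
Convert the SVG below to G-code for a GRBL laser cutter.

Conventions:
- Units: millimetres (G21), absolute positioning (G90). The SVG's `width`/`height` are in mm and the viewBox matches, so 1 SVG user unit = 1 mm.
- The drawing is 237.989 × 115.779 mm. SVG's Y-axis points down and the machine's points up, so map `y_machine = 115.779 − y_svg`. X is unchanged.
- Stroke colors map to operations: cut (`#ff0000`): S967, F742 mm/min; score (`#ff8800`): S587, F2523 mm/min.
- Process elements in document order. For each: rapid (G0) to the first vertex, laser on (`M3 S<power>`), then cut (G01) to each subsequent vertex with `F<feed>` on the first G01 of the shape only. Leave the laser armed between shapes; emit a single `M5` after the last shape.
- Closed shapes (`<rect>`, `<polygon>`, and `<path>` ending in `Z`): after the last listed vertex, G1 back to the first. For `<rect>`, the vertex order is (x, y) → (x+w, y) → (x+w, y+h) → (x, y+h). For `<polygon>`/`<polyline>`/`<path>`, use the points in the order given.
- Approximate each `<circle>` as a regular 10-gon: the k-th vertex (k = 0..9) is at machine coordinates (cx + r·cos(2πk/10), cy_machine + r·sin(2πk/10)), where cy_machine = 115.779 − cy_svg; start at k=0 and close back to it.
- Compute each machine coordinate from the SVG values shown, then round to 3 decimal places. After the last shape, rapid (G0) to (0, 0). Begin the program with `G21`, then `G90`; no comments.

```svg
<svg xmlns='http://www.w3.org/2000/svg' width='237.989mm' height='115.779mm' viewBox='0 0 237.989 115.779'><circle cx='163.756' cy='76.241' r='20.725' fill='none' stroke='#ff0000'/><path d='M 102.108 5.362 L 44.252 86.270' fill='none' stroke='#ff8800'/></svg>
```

G21
G90
G0 X184.481 Y39.538
M3 S967
G01 X180.523 Y51.720 F742
G01 X170.160 Y59.249
G01 X157.352 Y59.249
G01 X146.989 Y51.720
G01 X143.031 Y39.538
G01 X146.989 Y27.356
G01 X157.352 Y19.827
G01 X170.160 Y19.827
G01 X180.523 Y27.356
G01 X184.481 Y39.538
G0 X102.108 Y110.417
M3 S587
G01 X44.252 Y29.509 F2523
M5
G0 X0.000 Y0.000

Since the viewBox matches the mm dimensions, user units are millimetres directly. The only transform is the Y-flip y_m = 115.779 − y_svg.

Shape 1 is a circle drawn with `<circle>`. Its stroke #ff0000 means cut at S967, F742. After flipping Y the toolpath is (184.481,39.538) → (180.523,51.720) → (170.160,59.249) → (157.352,59.249) → (146.989,51.720) → (143.031,39.538) → (146.989,27.356) → (157.352,19.827) → (170.160,19.827) → (180.523,27.356) → (184.481,39.538), returning to the start.

Shape 2 is a line segment drawn with `<path>`. Its stroke #ff8800 means score at S587, F2523. After flipping Y the toolpath is (102.108,110.417) → (44.252,29.509).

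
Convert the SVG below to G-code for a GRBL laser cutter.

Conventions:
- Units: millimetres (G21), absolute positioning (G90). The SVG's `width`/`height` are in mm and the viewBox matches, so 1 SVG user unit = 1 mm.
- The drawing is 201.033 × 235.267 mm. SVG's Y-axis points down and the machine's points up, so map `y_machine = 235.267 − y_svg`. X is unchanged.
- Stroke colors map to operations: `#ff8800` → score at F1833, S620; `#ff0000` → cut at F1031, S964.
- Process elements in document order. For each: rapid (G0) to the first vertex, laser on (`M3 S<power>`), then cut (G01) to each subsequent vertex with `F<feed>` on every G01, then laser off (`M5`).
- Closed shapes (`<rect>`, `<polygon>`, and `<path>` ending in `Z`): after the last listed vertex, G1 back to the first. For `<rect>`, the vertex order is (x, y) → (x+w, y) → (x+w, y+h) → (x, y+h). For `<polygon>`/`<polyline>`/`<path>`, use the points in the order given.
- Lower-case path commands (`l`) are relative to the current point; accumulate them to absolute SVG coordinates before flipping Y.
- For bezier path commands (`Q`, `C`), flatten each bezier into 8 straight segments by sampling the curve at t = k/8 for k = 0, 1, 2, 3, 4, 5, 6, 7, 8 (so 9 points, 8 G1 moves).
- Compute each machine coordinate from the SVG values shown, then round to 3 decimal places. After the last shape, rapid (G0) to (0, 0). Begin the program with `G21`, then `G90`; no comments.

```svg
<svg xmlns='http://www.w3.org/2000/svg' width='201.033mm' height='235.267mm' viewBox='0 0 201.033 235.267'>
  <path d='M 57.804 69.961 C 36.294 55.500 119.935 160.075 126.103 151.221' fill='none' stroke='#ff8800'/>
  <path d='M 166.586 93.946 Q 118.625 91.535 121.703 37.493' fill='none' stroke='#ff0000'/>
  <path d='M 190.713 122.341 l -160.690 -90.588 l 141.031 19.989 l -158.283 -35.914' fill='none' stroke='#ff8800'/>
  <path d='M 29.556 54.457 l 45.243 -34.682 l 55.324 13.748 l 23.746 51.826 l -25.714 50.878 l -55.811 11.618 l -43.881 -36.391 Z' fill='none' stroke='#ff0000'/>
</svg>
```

G21
G90
G0 X57.804 Y165.306
M3 S620
G01 X54.310 Y165.603 F1833
G01 X58.534 Y157.465 F1833
G01 X68.335 Y143.615 F1833
G01 X81.574 Y126.779 F1833
G01 X96.111 Y109.679 F1833
G01 X109.804 Y95.041 F1833
G01 X120.515 Y85.589 F1833
G01 X126.103 Y84.046 F1833
M5
G0 X166.586 Y141.321
M3 S964
G01 X155.393 Y142.730 F1031
G01 X145.795 Y145.753 F1031
G01 X137.793 Y150.390 F1031
G01 X131.385 Y156.640 F1031
G01 X126.572 Y164.503 F1031
G01 X123.354 Y173.980 F1031
G01 X121.731 Y185.070 F1031
G01 X121.703 Y197.774 F1031
M5
G0 X190.713 Y112.926
M3 S620
G01 X30.023 Y203.514 F1833
G01 X171.054 Y183.525 F1833
G01 X12.771 Y219.439 F1833
M5
G0 X29.556 Y180.810
M3 S964
G01 X74.799 Y215.492 F1031
G01 X130.123 Y201.744 F1031
G01 X153.869 Y149.918 F1031
G01 X128.155 Y99.040 F1031
G01 X72.344 Y87.422 F1031
G01 X28.463 Y123.813 F1031
G01 X29.556 Y180.810 F1031
M5
G0 X0.000 Y0.000

1 u = 1 mm; y_m = 235.267 − y.

[1] `<path>` cubic bezier, #ff8800→score S620 F1833: (57.804,165.306) → (54.310,165.603) → (58.534,157.465) → (68.335,143.615) → (81.574,126.779) → (96.111,109.679) → (109.804,95.041) → (120.515,85.589) → (126.103,84.046)

[2] `<path>` quadratic bezier, #ff0000→cut S964 F1031: (166.586,141.321) → (155.393,142.730) → (145.795,145.753) → (137.793,150.390) → (131.385,156.640) → (126.572,164.503) → (123.354,173.980) → (121.731,185.070) → (121.703,197.774)

[3] `<path>` open polyline, #ff8800→score S620 F1833: (190.713,112.926) → (30.023,203.514) → (171.054,183.525) → (12.771,219.439)

[4] `<path>` regular polygon, #ff0000→cut S964 F1031: (29.556,180.810) → (74.799,215.492) → (130.123,201.744) → (153.869,149.918) → (128.155,99.040) → (72.344,87.422) → (28.463,123.813) → (29.556,180.810) (closed)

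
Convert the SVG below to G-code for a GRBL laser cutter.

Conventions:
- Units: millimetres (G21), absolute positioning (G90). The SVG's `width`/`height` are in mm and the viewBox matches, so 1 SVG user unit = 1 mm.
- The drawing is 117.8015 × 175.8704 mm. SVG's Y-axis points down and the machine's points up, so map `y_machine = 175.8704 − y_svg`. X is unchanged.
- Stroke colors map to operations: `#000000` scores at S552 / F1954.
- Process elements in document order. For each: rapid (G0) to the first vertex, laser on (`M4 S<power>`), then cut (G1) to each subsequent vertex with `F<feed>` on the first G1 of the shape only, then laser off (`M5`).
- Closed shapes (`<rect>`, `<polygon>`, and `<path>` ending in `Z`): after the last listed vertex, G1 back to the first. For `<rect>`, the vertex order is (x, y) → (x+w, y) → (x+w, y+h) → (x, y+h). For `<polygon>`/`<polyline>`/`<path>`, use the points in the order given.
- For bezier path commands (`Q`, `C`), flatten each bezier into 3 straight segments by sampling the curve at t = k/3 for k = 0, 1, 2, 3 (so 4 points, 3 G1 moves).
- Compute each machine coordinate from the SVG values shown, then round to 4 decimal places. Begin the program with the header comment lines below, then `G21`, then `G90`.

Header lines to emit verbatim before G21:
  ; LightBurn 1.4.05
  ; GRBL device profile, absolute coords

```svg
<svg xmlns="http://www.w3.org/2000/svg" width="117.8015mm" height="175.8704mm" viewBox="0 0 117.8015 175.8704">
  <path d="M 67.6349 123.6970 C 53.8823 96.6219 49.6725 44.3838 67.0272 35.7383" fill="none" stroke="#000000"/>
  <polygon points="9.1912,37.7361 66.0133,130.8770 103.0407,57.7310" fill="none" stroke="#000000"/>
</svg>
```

; LightBurn 1.4.05
; GRBL device profile, absolute coords
G21
G90
G0 X67.6349 Y52.1734
M4 S552
G1 X57.5085 Y85.0897 F1954
G1 X56.4154 Y119.5022
G1 X67.0272 Y140.1321
M5
G0 X9.1912 Y138.1343
M4 S552
G1 X66.0133 Y44.9934 F1954
G1 X103.0407 Y118.1394
G1 X9.1912 Y138.1343
M5

1 u = 1 mm; y_m = 175.8704 − y.

[1] `<path>` cubic bezier, #000000→score S552 F1954: (67.6349,52.1734) → (57.5085,85.0897) → (56.4154,119.5022) → (67.0272,140.1321)

[2] `<polygon>` closed polygon, #000000→score S552 F1954: (9.1912,138.1343) → (66.0133,44.9934) → (103.0407,118.1394) → (9.1912,138.1343) (closed)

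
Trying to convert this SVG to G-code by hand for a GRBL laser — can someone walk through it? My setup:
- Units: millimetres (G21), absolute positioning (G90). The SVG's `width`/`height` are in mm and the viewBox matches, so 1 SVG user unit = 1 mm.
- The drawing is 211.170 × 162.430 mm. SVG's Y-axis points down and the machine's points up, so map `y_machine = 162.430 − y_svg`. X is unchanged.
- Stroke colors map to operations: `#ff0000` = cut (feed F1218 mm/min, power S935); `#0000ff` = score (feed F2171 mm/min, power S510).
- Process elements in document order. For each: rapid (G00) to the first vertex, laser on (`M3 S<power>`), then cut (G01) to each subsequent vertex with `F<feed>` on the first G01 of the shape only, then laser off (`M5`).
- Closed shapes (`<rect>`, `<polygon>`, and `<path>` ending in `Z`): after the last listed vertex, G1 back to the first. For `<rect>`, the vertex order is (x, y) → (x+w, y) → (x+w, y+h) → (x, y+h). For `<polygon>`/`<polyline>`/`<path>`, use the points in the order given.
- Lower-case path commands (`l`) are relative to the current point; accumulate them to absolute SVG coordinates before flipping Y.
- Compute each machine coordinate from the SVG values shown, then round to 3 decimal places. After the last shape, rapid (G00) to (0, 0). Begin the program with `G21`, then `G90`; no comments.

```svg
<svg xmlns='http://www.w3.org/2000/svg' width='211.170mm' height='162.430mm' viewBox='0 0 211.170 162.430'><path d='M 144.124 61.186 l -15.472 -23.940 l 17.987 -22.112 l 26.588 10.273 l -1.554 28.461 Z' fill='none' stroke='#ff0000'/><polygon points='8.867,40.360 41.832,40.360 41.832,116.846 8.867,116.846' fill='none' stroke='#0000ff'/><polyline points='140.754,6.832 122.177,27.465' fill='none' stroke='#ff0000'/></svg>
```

G21
G90
G00 X144.124 Y101.244
M3 S935
G01 X128.652 Y125.184 F1218
G01 X146.639 Y147.296
G01 X173.227 Y137.023
G01 X171.673 Y108.562
G01 X144.124 Y101.244
M5
G00 X8.867 Y122.070
M3 S510
G01 X41.832 Y122.070 F2171
G01 X41.832 Y45.584
G01 X8.867 Y45.584
G01 X8.867 Y122.070
M5
G00 X140.754 Y155.598
M3 S935
G01 X122.177 Y134.965 F1218
M5
G00 X0.000 Y0.000

viewBox `0 0 211.170 162.430` with mm width/height → 1 unit = 1 mm. Flip: y_m = 162.430 − y_svg.

**Shape 1** — `<path>` regular polygon, stroke `#ff0000` → cut (S935, F1218). Machine vertices: (144.124,101.244) → (128.652,125.184) → (146.639,147.296) → (173.227,137.023) → (171.673,108.562) → (144.124,101.244). Closed: final G1 returns to the first vertex.

**Shape 2** — `<polygon>` rectangle, stroke `#0000ff` → score (S510, F2171). Machine vertices: (8.867,122.070) → (41.832,122.070) → (41.832,45.584) → (8.867,45.584) → (8.867,122.070). Closed: final G1 returns to the first vertex.

**Shape 3** — `<polyline>` line segment, stroke `#ff0000` → cut (S935, F1218). Machine vertices: (140.754,155.598) → (122.177,134.965). Open path.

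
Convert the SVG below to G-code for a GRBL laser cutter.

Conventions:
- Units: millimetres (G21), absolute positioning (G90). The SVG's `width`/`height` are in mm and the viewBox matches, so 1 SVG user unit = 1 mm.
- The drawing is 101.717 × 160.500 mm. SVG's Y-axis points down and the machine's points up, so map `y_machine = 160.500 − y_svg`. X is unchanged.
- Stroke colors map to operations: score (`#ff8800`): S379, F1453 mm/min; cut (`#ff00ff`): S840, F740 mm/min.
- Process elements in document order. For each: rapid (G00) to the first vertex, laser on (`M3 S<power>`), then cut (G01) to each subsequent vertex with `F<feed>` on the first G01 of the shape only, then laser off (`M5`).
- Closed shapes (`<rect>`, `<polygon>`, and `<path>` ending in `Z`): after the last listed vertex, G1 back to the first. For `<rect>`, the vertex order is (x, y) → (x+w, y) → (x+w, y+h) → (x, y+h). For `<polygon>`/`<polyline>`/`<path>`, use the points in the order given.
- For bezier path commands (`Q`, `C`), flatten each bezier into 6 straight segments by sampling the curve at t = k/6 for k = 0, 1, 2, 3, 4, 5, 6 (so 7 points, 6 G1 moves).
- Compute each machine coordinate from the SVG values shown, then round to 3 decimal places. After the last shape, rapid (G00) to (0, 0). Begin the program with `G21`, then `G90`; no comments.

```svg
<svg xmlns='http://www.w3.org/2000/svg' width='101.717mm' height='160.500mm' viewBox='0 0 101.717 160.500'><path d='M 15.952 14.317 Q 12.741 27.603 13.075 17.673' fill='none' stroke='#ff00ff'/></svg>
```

viewBox `0 0 101.717 160.500` with mm width/height → 1 unit = 1 mm. Flip: y_m = 160.500 − y_svg.

**Shape 1** — `<path>` quadratic bezier, stroke `#ff00ff` → cut (S840, F740). Control points (SVG): P0=(15.952,14.317), P1=(12.741,27.603), P2=(13.075,17.673); sampled at t=k/6. Machine vertices: (15.952,146.183) → (14.980,142.399) → (14.205,139.905) → (13.627,138.701) → (13.246,138.787) → (13.062,140.162) → (13.075,142.827). Open path.

G21
G90
G00 X15.952 Y146.183
M3 S840
G01 X14.980 Y142.399 F740
G01 X14.205 Y139.905
G01 X13.627 Y138.701
G01 X13.246 Y138.787
G01 X13.062 Y140.162
G01 X13.075 Y142.827
M5
G00 X0.000 Y0.000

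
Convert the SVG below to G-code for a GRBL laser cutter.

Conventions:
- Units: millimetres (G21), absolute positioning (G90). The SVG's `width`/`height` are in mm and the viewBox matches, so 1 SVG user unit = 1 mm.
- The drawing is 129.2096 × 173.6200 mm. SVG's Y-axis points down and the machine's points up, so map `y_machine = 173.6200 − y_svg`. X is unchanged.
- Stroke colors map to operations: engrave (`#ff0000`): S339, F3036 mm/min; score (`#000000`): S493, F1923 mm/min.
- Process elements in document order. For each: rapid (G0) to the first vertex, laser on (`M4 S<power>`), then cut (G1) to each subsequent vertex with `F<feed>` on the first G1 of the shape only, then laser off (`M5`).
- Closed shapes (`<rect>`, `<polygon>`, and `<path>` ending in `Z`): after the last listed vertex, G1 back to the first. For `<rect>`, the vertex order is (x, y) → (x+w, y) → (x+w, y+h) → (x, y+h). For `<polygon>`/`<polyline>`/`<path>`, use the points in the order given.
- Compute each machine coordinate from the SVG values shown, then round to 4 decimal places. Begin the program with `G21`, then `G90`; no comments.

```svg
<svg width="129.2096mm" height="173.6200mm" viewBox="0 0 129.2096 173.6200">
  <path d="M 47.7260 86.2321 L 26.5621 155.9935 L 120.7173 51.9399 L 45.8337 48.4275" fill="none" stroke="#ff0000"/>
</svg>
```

G21
G90
G0 X47.7260 Y87.3879
M4 S339
G1 X26.5621 Y17.6265 F3036
G1 X120.7173 Y121.6801
G1 X45.8337 Y125.1925
M5

1 u = 1 mm; y_m = 173.6200 − y.

[1] `<path>` open polyline, #ff0000→engrave S339 F3036: (47.7260,87.3879) → (26.5621,17.6265) → (120.7173,121.6801) → (45.8337,125.1925)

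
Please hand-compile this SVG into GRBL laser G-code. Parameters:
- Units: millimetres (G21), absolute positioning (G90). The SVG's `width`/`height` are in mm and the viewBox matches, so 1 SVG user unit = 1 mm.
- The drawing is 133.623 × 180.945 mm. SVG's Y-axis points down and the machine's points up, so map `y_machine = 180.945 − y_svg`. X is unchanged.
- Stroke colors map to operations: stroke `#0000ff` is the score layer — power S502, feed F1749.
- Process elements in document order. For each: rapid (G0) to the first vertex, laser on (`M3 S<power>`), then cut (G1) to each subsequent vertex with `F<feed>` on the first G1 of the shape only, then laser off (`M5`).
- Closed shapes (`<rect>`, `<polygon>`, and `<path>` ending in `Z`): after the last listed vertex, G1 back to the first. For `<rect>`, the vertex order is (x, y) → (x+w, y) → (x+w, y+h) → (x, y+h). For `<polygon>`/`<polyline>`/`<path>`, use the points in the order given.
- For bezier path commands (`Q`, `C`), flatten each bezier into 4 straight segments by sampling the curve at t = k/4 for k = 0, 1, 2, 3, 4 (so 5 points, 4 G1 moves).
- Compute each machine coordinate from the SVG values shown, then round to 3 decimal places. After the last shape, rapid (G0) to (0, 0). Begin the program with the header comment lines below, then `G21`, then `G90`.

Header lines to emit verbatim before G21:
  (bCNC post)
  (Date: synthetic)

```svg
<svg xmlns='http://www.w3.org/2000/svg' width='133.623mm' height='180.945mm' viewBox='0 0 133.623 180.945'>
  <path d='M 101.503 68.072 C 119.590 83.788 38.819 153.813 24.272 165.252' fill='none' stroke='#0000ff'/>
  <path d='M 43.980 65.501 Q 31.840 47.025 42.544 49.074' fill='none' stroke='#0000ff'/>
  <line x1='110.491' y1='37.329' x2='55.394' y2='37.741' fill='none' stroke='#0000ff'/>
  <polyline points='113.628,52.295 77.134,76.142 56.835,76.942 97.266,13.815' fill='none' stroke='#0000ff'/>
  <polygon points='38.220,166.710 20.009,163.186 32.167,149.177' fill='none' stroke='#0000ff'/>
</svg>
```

(bCNC post)
(Date: synthetic)
G21
G90
G0 X101.503 Y112.873
M3 S502
G1 X99.112 Y92.667 F1749
G1 X75.125 Y62.679
G1 X45.020 Y33.493
G1 X24.272 Y15.693
M5
G0 X43.980 Y115.444
M3 S502
G1 X39.338 Y123.399 F1749
G1 X37.551 Y128.789
G1 X38.620 Y131.613
G1 X42.544 Y131.871
M5
G0 X110.491 Y143.616
M3 S502
G1 X55.394 Y143.204 F1749
M5
G0 X113.628 Y128.650
M3 S502
G1 X77.134 Y104.803 F1749
G1 X56.835 Y104.003
G1 X97.266 Y167.130
M5
G0 X38.220 Y14.235
M3 S502
G1 X20.009 Y17.759 F1749
G1 X32.167 Y31.768
G1 X38.220 Y14.235
M5
G0 X0.000 Y0.000

Since the viewBox matches the mm dimensions, user units are millimetres directly. The only transform is the Y-flip y_m = 180.945 − y_svg.

Shape 1 is a cubic bezier drawn with `<path>`. Its stroke #0000ff means score at S502, F1749. After flipping Y the toolpath is (101.503,112.873) → (99.112,92.667) → (75.125,62.679) → (45.020,33.493) → (24.272,15.693).

Shape 2 is a quadratic bezier drawn with `<path>`. Its stroke #0000ff means score at S502, F1749. After flipping Y the toolpath is (43.980,115.444) → (39.338,123.399) → (37.551,128.789) → (38.620,131.613) → (42.544,131.871).

Shape 3 is a line segment drawn with `<line>`. Its stroke #0000ff means score at S502, F1749. After flipping Y the toolpath is (110.491,143.616) → (55.394,143.204).

Shape 4 is a open polyline drawn with `<polyline>`. Its stroke #0000ff means score at S502, F1749. After flipping Y the toolpath is (113.628,128.650) → (77.134,104.803) → (56.835,104.003) → (97.266,167.130).

Shape 5 is a regular polygon drawn with `<polygon>`. Its stroke #0000ff means score at S502, F1749. After flipping Y the toolpath is (38.220,14.235) → (20.009,17.759) → (32.167,31.768) → (38.220,14.235), returning to the start.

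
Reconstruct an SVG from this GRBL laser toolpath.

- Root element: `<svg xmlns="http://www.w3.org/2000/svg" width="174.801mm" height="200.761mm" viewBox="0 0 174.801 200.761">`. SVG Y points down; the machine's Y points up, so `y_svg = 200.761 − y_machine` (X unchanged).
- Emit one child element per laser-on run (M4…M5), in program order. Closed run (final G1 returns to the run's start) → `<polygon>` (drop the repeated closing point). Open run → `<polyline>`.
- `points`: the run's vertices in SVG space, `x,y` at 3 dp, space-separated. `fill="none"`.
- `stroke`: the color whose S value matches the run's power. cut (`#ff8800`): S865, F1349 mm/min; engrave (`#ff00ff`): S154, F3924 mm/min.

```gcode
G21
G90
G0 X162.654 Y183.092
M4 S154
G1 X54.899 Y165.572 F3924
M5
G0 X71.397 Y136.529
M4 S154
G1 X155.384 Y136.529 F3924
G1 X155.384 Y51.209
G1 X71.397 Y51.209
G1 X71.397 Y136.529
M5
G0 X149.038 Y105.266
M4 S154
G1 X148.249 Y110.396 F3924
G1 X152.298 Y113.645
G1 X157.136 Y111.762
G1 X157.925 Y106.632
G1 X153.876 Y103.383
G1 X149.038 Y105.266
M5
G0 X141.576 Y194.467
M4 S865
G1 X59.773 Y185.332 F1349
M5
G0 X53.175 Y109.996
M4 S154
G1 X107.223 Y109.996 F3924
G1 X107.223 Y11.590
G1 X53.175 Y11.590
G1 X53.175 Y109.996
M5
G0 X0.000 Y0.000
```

Machine Y-up, SVG Y-down with viewBox height 200.761, so y_svg = 200.761 − y_machine; X carries over.

Run 1: power S154 maps to stroke `#ff00ff` (engrave). The run is open, so emit a `<polyline>` with points (Y-flipped): 162.654,17.669 54.899,35.189.

Run 2: power S154 maps to stroke `#ff00ff` (engrave). The run returns to its start, so emit a `<polygon>` with points (Y-flipped): 71.397,64.232 155.384,64.232 155.384,149.552 71.397,149.552.

Run 3: S154 ⇒ engrave layer `#ff00ff`. The run returns to its start, so emit a `<polygon>` with points (Y-flipped): 149.038,95.495 148.249,90.365 152.298,87.116 157.136,88.999 157.925,94.129 153.876,97.378.

Run 4: the run's S865 means `#ff8800` (cut). The run is open, so emit a `<polyline>` with points (Y-flipped): 141.576,6.294 59.773,15.429.

Run 5: power S154 maps to stroke `#ff00ff` (engrave). The run returns to its start, so emit a `<polygon>` with points (Y-flipped): 53.175,90.765 107.223,90.765 107.223,189.171 53.175,189.171.

<svg xmlns="http://www.w3.org/2000/svg" width="174.801mm" height="200.761mm" viewBox="0 0 174.801 200.761">
  <polyline points="162.654,17.669 54.899,35.189" fill="none" stroke="#ff00ff"/>
  <polygon points="71.397,64.232 155.384,64.232 155.384,149.552 71.397,149.552" fill="none" stroke="#ff00ff"/>
  <polygon points="149.038,95.495 148.249,90.365 152.298,87.116 157.136,88.999 157.925,94.129 153.876,97.378" fill="none" stroke="#ff00ff"/>
  <polyline points="141.576,6.294 59.773,15.429" fill="none" stroke="#ff8800"/>
  <polygon points="53.175,90.765 107.223,90.765 107.223,189.171 53.175,189.171" fill="none" stroke="#ff00ff"/>
</svg>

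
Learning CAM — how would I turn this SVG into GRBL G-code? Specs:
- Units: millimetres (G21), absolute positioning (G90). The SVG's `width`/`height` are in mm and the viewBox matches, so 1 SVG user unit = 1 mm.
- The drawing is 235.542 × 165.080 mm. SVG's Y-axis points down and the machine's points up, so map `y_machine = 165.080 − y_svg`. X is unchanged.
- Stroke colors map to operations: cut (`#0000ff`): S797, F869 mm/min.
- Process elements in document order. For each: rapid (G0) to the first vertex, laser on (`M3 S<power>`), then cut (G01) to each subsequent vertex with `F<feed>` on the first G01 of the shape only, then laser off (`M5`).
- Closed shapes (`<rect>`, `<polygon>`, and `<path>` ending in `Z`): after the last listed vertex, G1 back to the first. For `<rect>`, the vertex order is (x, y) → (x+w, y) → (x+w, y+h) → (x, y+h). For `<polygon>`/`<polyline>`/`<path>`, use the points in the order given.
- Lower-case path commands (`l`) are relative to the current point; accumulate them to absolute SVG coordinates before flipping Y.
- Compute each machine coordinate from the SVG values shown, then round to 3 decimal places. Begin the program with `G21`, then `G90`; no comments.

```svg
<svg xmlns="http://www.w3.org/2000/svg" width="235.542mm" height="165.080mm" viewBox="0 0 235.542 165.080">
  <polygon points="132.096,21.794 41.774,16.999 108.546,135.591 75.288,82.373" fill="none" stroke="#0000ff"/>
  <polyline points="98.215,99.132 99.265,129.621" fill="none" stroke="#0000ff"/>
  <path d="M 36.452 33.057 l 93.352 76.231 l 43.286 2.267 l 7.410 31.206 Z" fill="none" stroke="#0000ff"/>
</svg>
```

G21
G90
G0 X132.096 Y143.286
M3 S797
G01 X41.774 Y148.081 F869
G01 X108.546 Y29.489
G01 X75.288 Y82.707
G01 X132.096 Y143.286
M5
G0 X98.215 Y65.948
M3 S797
G01 X99.265 Y35.459 F869
M5
G0 X36.452 Y132.023
M3 S797
G01 X129.804 Y55.792 F869
G01 X173.090 Y53.525
G01 X180.500 Y22.319
G01 X36.452 Y132.023
M5

viewBox `0 0 235.542 165.080` with mm width/height → 1 unit = 1 mm. Flip: y_m = 165.080 − y_svg.

**Shape 1** — `<polygon>` closed polygon, stroke `#0000ff` → cut (S797, F869). Machine vertices: (132.096,143.286) → (41.774,148.081) → (108.546,29.489) → (75.288,82.707) → (132.096,143.286). Closed: final G1 returns to the first vertex.

**Shape 2** — `<polyline>` line segment, stroke `#0000ff` → cut (S797, F869). Machine vertices: (98.215,65.948) → (99.265,35.459). Open path.

**Shape 3** — `<path>` closed polygon, stroke `#0000ff` → cut (S797, F869). Machine vertices: (36.452,132.023) → (129.804,55.792) → (173.090,53.525) → (180.500,22.319) → (36.452,132.023). Closed: final G1 returns to the first vertex.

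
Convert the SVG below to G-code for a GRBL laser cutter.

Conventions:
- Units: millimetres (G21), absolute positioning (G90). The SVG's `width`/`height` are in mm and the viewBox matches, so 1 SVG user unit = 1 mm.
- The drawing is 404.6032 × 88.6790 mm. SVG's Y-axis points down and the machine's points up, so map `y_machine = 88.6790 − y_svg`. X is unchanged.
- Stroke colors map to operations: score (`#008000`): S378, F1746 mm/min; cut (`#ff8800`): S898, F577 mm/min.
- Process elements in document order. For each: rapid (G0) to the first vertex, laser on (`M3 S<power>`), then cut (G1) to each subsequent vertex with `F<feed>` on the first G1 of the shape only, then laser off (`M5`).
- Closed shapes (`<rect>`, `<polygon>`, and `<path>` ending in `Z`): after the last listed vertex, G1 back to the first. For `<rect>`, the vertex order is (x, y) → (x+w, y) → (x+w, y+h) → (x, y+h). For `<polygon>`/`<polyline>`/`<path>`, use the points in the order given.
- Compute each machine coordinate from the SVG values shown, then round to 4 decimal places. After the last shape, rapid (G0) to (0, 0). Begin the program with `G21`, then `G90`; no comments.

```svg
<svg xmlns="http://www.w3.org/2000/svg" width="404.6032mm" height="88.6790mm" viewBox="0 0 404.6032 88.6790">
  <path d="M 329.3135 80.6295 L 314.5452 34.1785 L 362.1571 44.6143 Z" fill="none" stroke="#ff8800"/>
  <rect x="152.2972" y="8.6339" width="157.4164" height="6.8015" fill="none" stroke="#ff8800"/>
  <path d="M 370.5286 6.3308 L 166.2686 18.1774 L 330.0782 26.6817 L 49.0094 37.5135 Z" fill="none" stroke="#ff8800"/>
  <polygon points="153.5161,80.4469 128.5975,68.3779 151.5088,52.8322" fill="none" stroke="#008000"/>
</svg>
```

viewBox `0 0 404.6032 88.6790` with mm width/height → 1 unit = 1 mm. Flip: y_m = 88.6790 − y_svg.

**Shape 1** — `<path>` regular polygon, stroke `#ff8800` → cut (S898, F577). Machine vertices: (329.3135,8.0495) → (314.5452,54.5005) → (362.1571,44.0647) → (329.3135,8.0495). Closed: final G1 returns to the first vertex.

**Shape 2** — `<rect>` rectangle, stroke `#ff8800` → cut (S898, F577). Machine vertices: (152.2972,80.0451) → (309.7136,80.0451) → (309.7136,73.2436) → (152.2972,73.2436) → (152.2972,80.0451). Closed: final G1 returns to the first vertex.

**Shape 3** — `<path>` closed polygon, stroke `#ff8800` → cut (S898, F577). Machine vertices: (370.5286,82.3482) → (166.2686,70.5016) → (330.0782,61.9973) → (49.0094,51.1655) → (370.5286,82.3482). Closed: final G1 returns to the first vertex.

**Shape 4** — `<polygon>` regular polygon, stroke `#008000` → score (S378, F1746). Machine vertices: (153.5161,8.2321) → (128.5975,20.3011) → (151.5088,35.8468) → (153.5161,8.2321). Closed: final G1 returns to the first vertex.

G21
G90
G0 X329.3135 Y8.0495
M3 S898
G1 X314.5452 Y54.5005 F577
G1 X362.1571 Y44.0647
G1 X329.3135 Y8.0495
M5
G0 X152.2972 Y80.0451
M3 S898
G1 X309.7136 Y80.0451 F577
G1 X309.7136 Y73.2436
G1 X152.2972 Y73.2436
G1 X152.2972 Y80.0451
M5
G0 X370.5286 Y82.3482
M3 S898
G1 X166.2686 Y70.5016 F577
G1 X330.0782 Y61.9973
G1 X49.0094 Y51.1655
G1 X370.5286 Y82.3482
M5
G0 X153.5161 Y8.2321
M3 S378
G1 X128.5975 Y20.3011 F1746
G1 X151.5088 Y35.8468
G1 X153.5161 Y8.2321
M5
G0 X0.0000 Y0.0000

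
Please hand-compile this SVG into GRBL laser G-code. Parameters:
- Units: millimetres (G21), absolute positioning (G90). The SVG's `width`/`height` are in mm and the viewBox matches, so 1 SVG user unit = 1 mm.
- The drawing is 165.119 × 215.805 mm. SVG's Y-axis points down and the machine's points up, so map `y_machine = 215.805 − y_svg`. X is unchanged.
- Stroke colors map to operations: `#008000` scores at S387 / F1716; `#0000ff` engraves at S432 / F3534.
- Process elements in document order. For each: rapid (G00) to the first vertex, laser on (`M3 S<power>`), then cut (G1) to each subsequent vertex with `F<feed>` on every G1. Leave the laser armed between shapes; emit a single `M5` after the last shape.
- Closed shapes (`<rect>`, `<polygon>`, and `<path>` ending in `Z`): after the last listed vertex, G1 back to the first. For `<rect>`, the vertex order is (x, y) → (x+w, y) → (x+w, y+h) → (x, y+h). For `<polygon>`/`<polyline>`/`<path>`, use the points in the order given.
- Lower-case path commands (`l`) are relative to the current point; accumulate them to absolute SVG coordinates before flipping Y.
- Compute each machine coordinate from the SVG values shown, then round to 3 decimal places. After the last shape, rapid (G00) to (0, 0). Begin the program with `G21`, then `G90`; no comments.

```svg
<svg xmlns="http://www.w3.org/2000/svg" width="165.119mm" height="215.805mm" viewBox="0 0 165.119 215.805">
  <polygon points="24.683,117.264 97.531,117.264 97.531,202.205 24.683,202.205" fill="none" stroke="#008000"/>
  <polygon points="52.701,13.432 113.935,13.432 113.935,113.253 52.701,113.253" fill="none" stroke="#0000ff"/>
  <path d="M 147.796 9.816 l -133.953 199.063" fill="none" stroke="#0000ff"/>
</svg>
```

G21
G90
G00 X24.683 Y98.541
M3 S387
G1 X97.531 Y98.541 F1716
G1 X97.531 Y13.600 F1716
G1 X24.683 Y13.600 F1716
G1 X24.683 Y98.541 F1716
G00 X52.701 Y202.373
M3 S432
G1 X113.935 Y202.373 F3534
G1 X113.935 Y102.552 F3534
G1 X52.701 Y102.552 F3534
G1 X52.701 Y202.373 F3534
G00 X147.796 Y205.989
M3 S432
G1 X13.843 Y6.926 F3534
M5
G00 X0.000 Y0.000

viewBox `0 0 165.119 215.805` with mm width/height → 1 unit = 1 mm. Flip: y_m = 215.805 − y_svg.

**Shape 1** — `<polygon>` rectangle, stroke `#008000` → score (S387, F1716). Machine vertices: (24.683,98.541) → (97.531,98.541) → (97.531,13.600) → (24.683,13.600) → (24.683,98.541). Closed: final G1 returns to the first vertex.

**Shape 2** — `<polygon>` rectangle, stroke `#0000ff` → engrave (S432, F3534). Machine vertices: (52.701,202.373) → (113.935,202.373) → (113.935,102.552) → (52.701,102.552) → (52.701,202.373). Closed: final G1 returns to the first vertex.

**Shape 3** — `<path>` line segment, stroke `#0000ff` → engrave (S432, F3534). Machine vertices: (147.796,205.989) → (13.843,6.926). Open path.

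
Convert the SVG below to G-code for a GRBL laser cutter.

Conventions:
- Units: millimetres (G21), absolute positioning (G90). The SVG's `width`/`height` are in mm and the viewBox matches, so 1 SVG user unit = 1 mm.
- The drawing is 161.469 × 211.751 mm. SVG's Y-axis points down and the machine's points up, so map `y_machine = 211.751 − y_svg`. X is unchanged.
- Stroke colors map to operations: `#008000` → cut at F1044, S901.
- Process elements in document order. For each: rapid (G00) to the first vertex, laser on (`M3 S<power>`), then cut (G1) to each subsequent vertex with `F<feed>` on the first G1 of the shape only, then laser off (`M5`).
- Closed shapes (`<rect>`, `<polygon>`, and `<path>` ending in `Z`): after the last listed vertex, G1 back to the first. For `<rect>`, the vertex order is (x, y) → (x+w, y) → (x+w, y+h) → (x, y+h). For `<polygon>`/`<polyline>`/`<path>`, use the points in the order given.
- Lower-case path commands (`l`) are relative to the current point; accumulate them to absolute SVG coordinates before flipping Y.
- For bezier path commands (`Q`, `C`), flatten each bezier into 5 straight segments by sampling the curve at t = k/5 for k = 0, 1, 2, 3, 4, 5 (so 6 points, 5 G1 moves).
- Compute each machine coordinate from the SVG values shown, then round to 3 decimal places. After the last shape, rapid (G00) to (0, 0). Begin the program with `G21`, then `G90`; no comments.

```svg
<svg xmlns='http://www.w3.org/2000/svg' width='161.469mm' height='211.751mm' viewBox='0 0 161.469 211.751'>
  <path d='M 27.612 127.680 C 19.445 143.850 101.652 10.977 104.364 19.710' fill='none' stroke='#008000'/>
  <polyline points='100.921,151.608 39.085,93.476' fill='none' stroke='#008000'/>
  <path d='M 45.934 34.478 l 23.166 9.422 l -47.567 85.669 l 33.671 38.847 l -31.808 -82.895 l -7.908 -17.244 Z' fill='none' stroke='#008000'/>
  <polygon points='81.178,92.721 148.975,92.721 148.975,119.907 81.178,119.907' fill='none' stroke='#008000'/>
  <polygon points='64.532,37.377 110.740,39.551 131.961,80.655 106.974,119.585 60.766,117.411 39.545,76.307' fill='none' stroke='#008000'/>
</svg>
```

G21
G90
G00 X27.612 Y84.071
M3 S901
G1 X32.198 Y89.929 F1044
G1 X50.320 Y117.606
G1 X73.824 Y153.151
G1 X94.556 Y182.613
G1 X104.364 Y192.041
M5
G00 X100.921 Y60.143
M3 S901
G1 X39.085 Y118.275 F1044
M5
G00 X45.934 Y177.273
M3 S901
G1 X69.100 Y167.851 F1044
G1 X21.533 Y82.182
G1 X55.204 Y43.335
G1 X23.396 Y126.230
G1 X15.488 Y143.474
G1 X45.934 Y177.273
M5
G00 X81.178 Y119.030
M3 S901
G1 X148.975 Y119.030 F1044
G1 X148.975 Y91.844
G1 X81.178 Y91.844
G1 X81.178 Y119.030
M5
G00 X64.532 Y174.374
M3 S901
G1 X110.740 Y172.200 F1044
G1 X131.961 Y131.096
G1 X106.974 Y92.166
G1 X60.766 Y94.340
G1 X39.545 Y135.444
G1 X64.532 Y174.374
M5
G00 X0.000 Y0.000

Since the viewBox matches the mm dimensions, user units are millimetres directly. The only transform is the Y-flip y_m = 211.751 − y_svg.

Shape 1 is a cubic bezier drawn with `<path>`. Its stroke #008000 means cut at S901, F1044. After flipping Y the toolpath is (27.612,84.071) → (32.198,89.929) → (50.320,117.606) → (73.824,153.151) → (94.556,182.613) → (104.364,192.041).

Shape 2 is a line segment drawn with `<polyline>`. Its stroke #008000 means cut at S901, F1044. After flipping Y the toolpath is (100.921,60.143) → (39.085,118.275).

Shape 3 is a closed polygon drawn with `<path>`. Its stroke #008000 means cut at S901, F1044. After flipping Y the toolpath is (45.934,177.273) → (69.100,167.851) → (21.533,82.182) → (55.204,43.335) → (23.396,126.230) → (15.488,143.474) → (45.934,177.273), returning to the start.

Shape 4 is a rectangle drawn with `<polygon>`. Its stroke #008000 means cut at S901, F1044. After flipping Y the toolpath is (81.178,119.030) → (148.975,119.030) → (148.975,91.844) → (81.178,91.844) → (81.178,119.030), returning to the start.

Shape 5 is a regular polygon drawn with `<polygon>`. Its stroke #008000 means cut at S901, F1044. After flipping Y the toolpath is (64.532,174.374) → (110.740,172.200) → (131.961,131.096) → (106.974,92.166) → (60.766,94.340) → (39.545,135.444) → (64.532,174.374), returning to the start.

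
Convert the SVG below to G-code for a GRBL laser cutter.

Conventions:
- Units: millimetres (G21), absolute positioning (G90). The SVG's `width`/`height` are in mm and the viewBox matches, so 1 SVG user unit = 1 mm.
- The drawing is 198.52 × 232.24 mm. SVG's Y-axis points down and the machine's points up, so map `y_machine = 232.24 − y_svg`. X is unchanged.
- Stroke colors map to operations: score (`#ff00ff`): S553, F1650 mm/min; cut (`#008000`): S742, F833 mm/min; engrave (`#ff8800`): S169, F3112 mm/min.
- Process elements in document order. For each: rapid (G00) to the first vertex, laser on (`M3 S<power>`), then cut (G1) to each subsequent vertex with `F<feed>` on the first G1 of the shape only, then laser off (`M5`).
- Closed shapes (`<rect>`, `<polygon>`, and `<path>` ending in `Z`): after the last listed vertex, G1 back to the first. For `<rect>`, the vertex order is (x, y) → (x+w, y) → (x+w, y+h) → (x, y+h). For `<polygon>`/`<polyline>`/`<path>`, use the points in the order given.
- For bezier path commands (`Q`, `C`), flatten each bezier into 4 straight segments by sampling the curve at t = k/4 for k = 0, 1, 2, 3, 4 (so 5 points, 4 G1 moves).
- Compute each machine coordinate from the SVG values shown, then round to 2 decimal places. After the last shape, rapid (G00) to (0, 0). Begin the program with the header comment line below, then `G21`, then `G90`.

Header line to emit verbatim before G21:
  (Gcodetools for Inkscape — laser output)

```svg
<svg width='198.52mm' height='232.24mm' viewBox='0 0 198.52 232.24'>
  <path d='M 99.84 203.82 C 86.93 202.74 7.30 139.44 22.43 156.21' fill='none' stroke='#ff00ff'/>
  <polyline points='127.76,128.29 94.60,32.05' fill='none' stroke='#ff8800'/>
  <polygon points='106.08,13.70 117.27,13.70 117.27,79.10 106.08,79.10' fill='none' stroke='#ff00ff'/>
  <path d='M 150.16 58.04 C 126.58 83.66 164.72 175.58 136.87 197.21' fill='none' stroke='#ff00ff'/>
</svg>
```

(Gcodetools for Inkscape — laser output)
G21
G90
G00 X99.84 Y28.42
M3 S553
G1 X80.17 Y38.67 F1650
G1 X50.62 Y58.92
G1 X26.33 Y75.82
G1 X22.43 Y76.03
M5
G00 X127.76 Y103.95
M3 S169
G1 X94.60 Y200.19 F3112
M5
G00 X106.08 Y218.54
M3 S553
G1 X117.27 Y218.54 F1650
G1 X117.27 Y153.14
G1 X106.08 Y153.14
G1 X106.08 Y218.54
M5
G00 X150.16 Y174.20
M3 S553
G1 X142.05 Y144.69 F1650
G1 X145.12 Y103.12
G1 X147.38 Y62.30
G1 X136.87 Y35.03
M5
G00 X0.00 Y0.00

1 u = 1 mm; y_m = 232.24 − y.

[1] `<path>` cubic bezier, #ff00ff→score S553 F1650: (99.84,28.42) → (80.17,38.67) → (50.62,58.92) → (26.33,75.82) → (22.43,76.03)

[2] `<polyline>` line segment, #ff8800→engrave S169 F3112: (127.76,103.95) → (94.60,200.19)

[3] `<polygon>` rectangle, #ff00ff→score S553 F1650: (106.08,218.54) → (117.27,218.54) → (117.27,153.14) → (106.08,153.14) → (106.08,218.54) (closed)

[4] `<path>` cubic bezier, #ff00ff→score S553 F1650: (150.16,174.20) → (142.05,144.69) → (145.12,103.12) → (147.38,62.30) → (136.87,35.03)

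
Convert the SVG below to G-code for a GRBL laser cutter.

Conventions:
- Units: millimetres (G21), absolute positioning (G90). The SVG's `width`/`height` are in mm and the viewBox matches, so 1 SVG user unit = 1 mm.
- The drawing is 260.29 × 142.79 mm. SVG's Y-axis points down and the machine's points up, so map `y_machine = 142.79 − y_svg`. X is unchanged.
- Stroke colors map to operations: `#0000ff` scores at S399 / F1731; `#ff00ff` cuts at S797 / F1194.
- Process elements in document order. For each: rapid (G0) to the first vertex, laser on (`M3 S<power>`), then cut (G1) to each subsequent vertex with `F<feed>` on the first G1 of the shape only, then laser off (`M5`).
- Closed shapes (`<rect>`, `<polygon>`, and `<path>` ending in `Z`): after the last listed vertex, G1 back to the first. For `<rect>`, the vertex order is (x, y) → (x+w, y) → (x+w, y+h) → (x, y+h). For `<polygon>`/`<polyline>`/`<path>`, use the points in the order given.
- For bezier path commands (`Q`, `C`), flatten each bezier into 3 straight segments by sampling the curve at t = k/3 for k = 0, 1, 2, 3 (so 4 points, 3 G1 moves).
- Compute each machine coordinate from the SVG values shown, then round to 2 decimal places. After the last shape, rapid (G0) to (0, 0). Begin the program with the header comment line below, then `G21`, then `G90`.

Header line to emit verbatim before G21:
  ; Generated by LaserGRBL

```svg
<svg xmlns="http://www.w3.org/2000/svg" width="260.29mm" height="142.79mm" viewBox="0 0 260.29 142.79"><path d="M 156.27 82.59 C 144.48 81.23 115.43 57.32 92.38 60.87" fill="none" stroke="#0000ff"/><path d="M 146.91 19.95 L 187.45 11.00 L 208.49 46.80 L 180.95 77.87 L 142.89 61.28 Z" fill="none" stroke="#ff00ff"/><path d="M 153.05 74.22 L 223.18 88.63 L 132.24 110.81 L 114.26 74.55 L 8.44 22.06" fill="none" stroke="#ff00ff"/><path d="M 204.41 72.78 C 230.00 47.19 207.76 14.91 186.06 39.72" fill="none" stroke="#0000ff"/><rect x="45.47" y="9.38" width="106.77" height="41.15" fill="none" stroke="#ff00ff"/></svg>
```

; Generated by LaserGRBL
G21
G90
G0 X156.27 Y60.20
M3 S399
G1 X139.59 Y67.22 F1731
G1 X116.57 Y78.17
G1 X92.38 Y81.92
M5
G0 X146.91 Y122.84
M3 S797
G1 X187.45 Y131.79 F1194
G1 X208.49 Y95.99
G1 X180.95 Y64.92
G1 X142.89 Y81.51
G1 X146.91 Y122.84
M5
G0 X153.05 Y68.57
M3 S797
G1 X223.18 Y54.16 F1194
G1 X132.24 Y31.98
G1 X114.26 Y68.24
G1 X8.44 Y120.73
M5
G0 X204.41 Y70.01
M3 S399
G1 X215.85 Y95.47 F1731
G1 X206.15 Y111.21
G1 X186.06 Y103.07
M5
G0 X45.47 Y133.41
M3 S797
G1 X152.24 Y133.41 F1194
G1 X152.24 Y92.26
G1 X45.47 Y92.26
G1 X45.47 Y133.41
M5
G0 X0.00 Y0.00

viewBox `0 0 260.29 142.79` with mm width/height → 1 unit = 1 mm. Flip: y_m = 142.79 − y_svg.

**Shape 1** — `<path>` cubic bezier, stroke `#0000ff` → score (S399, F1731). Control points (SVG): P0=(156.27,82.59), P1=(144.48,81.23), P2=(115.43,57.32), P3=(92.38,60.87); sampled at t=k/3. Machine vertices: (156.27,60.20) → (139.59,67.22) → (116.57,78.17) → (92.38,81.92). Open path.

**Shape 2** — `<path>` regular polygon, stroke `#ff00ff` → cut (S797, F1194). Machine vertices: (146.91,122.84) → (187.45,131.79) → (208.49,95.99) → (180.95,64.92) → (142.89,81.51) → (146.91,122.84). Closed: final G1 returns to the first vertex.

**Shape 3** — `<path>` open polyline, stroke `#ff00ff` → cut (S797, F1194). Machine vertices: (153.05,68.57) → (223.18,54.16) → (132.24,31.98) → (114.26,68.24) → (8.44,120.73). Open path.

**Shape 4** — `<path>` cubic bezier, stroke `#0000ff` → score (S399, F1731). Control points (SVG): P0=(204.41,72.78), P1=(230.00,47.19), P2=(207.76,14.91), P3=(186.06,39.72); sampled at t=k/3. Machine vertices: (204.41,70.01) → (215.85,95.47) → (206.15,111.21) → (186.06,103.07). Open path.

**Shape 5** — `<rect>` rectangle, stroke `#ff00ff` → cut (S797, F1194). Machine vertices: (45.47,133.41) → (152.24,133.41) → (152.24,92.26) → (45.47,92.26) → (45.47,133.41). Closed: final G1 returns to the first vertex.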